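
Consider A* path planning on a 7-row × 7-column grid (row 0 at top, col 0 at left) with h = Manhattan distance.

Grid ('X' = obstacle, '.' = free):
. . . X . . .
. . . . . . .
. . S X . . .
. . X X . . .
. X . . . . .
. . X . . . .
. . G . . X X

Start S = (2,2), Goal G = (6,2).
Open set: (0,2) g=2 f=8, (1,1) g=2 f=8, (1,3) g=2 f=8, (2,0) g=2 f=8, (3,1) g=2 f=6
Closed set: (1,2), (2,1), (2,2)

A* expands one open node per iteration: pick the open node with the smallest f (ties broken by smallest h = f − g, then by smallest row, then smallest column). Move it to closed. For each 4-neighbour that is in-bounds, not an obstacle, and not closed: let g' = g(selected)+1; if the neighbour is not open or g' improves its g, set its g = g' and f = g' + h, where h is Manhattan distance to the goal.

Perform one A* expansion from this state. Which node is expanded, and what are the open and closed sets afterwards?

expanded=(3,1); open=[(0,2) g=2 f=8, (1,1) g=2 f=8, (1,3) g=2 f=8, (2,0) g=2 f=8, (3,0) g=3 f=8]; closed=[(1,2), (2,1), (2,2), (3,1)]

step 1: expand (3,1) (f=6, h=4) → closed; open now [(0,2) g=2 f=8, (1,1) g=2 f=8, (1,3) g=2 f=8, (2,0) g=2 f=8, (3,0) g=3 f=8]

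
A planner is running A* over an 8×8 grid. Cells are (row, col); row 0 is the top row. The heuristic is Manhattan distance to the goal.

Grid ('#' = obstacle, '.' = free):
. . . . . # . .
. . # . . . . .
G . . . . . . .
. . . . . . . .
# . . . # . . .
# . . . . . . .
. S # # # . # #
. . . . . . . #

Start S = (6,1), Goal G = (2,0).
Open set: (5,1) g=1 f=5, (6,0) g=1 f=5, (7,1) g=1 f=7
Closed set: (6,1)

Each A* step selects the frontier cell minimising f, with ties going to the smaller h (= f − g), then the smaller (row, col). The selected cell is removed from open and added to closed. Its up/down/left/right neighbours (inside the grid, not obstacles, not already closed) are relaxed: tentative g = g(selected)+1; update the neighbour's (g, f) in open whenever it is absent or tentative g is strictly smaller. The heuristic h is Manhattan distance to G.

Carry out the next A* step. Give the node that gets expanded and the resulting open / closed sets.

step 1: expand (5,1) (f=5, h=4) → closed; open now [(4,1) g=2 f=5, (5,2) g=2 f=7, (6,0) g=1 f=5, (7,1) g=1 f=7]

expanded=(5,1); open=[(4,1) g=2 f=5, (5,2) g=2 f=7, (6,0) g=1 f=5, (7,1) g=1 f=7]; closed=[(5,1), (6,1)]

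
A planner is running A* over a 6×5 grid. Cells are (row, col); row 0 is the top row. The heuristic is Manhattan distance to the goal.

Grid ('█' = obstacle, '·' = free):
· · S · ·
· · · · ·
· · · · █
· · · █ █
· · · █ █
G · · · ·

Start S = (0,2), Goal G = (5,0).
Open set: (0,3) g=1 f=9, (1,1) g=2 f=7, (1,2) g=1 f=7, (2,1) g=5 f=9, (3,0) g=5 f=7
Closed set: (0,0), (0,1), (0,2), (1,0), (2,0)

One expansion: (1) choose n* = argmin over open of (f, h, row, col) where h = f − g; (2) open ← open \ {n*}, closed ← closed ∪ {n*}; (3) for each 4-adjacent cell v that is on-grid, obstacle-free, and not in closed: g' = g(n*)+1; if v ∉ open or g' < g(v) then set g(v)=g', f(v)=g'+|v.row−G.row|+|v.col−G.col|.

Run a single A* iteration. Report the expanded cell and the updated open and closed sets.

expanded=(3,0); open=[(0,3) g=1 f=9, (1,1) g=2 f=7, (1,2) g=1 f=7, (2,1) g=5 f=9, (3,1) g=6 f=9, (4,0) g=6 f=7]; closed=[(0,0), (0,1), (0,2), (1,0), (2,0), (3,0)]

step 1: expand (3,0) (f=7, h=2) → closed; open now [(0,3) g=1 f=9, (1,1) g=2 f=7, (1,2) g=1 f=7, (2,1) g=5 f=9, (3,1) g=6 f=9, (4,0) g=6 f=7]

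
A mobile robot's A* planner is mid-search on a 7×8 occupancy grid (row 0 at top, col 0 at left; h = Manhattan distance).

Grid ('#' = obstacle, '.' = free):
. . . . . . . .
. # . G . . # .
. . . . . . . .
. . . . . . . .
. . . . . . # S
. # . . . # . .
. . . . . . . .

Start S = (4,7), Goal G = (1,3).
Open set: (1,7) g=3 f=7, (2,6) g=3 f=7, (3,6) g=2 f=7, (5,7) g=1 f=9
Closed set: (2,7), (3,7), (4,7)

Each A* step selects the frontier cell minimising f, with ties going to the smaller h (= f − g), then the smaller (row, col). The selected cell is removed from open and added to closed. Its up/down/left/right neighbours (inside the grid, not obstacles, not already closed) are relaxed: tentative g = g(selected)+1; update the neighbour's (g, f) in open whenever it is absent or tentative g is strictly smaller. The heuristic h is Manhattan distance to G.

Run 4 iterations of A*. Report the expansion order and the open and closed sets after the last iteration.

step 1: expand (1,7) (f=7, h=4) → closed; open now [(0,7) g=4 f=9, (2,6) g=3 f=7, (3,6) g=2 f=7, (5,7) g=1 f=9]
step 2: expand (2,6) (f=7, h=4) → closed; open now [(0,7) g=4 f=9, (2,5) g=4 f=7, (3,6) g=2 f=7, (5,7) g=1 f=9]
step 3: expand (2,5) (f=7, h=3) → closed; open now [(0,7) g=4 f=9, (1,5) g=5 f=7, (2,4) g=5 f=7, (3,5) g=5 f=9, (3,6) g=2 f=7, (5,7) g=1 f=9]
step 4: expand (1,5) (f=7, h=2) → closed; open now [(0,5) g=6 f=9, (0,7) g=4 f=9, (1,4) g=6 f=7, (2,4) g=5 f=7, (3,5) g=5 f=9, (3,6) g=2 f=7, (5,7) g=1 f=9]

order=[(1,7) → (2,6) → (2,5) → (1,5)]; open=[(0,5) g=6 f=9, (0,7) g=4 f=9, (1,4) g=6 f=7, (2,4) g=5 f=7, (3,5) g=5 f=9, (3,6) g=2 f=7, (5,7) g=1 f=9]; closed=[(1,5), (1,7), (2,5), (2,6), (2,7), (3,7), (4,7)]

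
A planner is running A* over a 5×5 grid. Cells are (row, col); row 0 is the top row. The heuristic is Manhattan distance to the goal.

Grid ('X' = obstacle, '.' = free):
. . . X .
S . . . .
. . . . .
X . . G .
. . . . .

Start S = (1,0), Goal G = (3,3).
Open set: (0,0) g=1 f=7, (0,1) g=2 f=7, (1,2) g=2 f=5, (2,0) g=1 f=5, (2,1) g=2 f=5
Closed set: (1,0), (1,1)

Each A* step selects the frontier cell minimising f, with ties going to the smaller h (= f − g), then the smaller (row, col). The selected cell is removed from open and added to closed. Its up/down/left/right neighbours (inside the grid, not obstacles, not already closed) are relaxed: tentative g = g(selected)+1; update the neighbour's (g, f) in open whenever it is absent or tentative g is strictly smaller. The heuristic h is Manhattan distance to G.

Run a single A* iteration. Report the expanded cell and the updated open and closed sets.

expanded=(1,2); open=[(0,0) g=1 f=7, (0,1) g=2 f=7, (0,2) g=3 f=7, (1,3) g=3 f=5, (2,0) g=1 f=5, (2,1) g=2 f=5, (2,2) g=3 f=5]; closed=[(1,0), (1,1), (1,2)]

step 1: expand (1,2) (f=5, h=3) → closed; open now [(0,0) g=1 f=7, (0,1) g=2 f=7, (0,2) g=3 f=7, (1,3) g=3 f=5, (2,0) g=1 f=5, (2,1) g=2 f=5, (2,2) g=3 f=5]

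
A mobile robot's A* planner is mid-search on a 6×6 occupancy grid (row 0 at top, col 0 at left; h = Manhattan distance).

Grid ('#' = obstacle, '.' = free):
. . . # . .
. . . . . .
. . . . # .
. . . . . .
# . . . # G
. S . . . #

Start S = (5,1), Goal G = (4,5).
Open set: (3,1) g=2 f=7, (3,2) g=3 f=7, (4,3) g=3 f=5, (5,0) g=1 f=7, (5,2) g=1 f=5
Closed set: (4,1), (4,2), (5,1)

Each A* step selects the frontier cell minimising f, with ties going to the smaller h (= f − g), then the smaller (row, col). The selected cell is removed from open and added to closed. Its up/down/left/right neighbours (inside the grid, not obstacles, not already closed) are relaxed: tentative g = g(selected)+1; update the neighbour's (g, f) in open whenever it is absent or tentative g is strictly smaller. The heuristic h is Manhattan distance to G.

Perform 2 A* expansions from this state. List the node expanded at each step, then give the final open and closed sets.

step 1: expand (4,3) (f=5, h=2) → closed; open now [(3,1) g=2 f=7, (3,2) g=3 f=7, (3,3) g=4 f=7, (5,0) g=1 f=7, (5,2) g=1 f=5, (5,3) g=4 f=7]
step 2: expand (5,2) (f=5, h=4) → closed; open now [(3,1) g=2 f=7, (3,2) g=3 f=7, (3,3) g=4 f=7, (5,0) g=1 f=7, (5,3) g=2 f=5]

order=[(4,3) → (5,2)]; open=[(3,1) g=2 f=7, (3,2) g=3 f=7, (3,3) g=4 f=7, (5,0) g=1 f=7, (5,3) g=2 f=5]; closed=[(4,1), (4,2), (4,3), (5,1), (5,2)]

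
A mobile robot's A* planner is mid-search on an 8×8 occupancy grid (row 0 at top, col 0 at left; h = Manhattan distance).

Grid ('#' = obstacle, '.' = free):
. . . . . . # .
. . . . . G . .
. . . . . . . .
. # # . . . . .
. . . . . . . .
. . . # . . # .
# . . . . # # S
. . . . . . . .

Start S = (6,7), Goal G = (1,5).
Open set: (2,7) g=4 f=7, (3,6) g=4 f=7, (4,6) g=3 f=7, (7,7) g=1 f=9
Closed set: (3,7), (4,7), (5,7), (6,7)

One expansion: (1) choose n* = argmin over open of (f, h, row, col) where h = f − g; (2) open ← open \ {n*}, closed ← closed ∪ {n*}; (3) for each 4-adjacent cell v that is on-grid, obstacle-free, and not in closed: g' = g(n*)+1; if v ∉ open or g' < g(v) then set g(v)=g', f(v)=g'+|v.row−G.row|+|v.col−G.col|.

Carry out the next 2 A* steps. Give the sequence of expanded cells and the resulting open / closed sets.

step 1: expand (2,7) (f=7, h=3) → closed; open now [(1,7) g=5 f=7, (2,6) g=5 f=7, (3,6) g=4 f=7, (4,6) g=3 f=7, (7,7) g=1 f=9]
step 2: expand (1,7) (f=7, h=2) → closed; open now [(0,7) g=6 f=9, (1,6) g=6 f=7, (2,6) g=5 f=7, (3,6) g=4 f=7, (4,6) g=3 f=7, (7,7) g=1 f=9]

order=[(2,7) → (1,7)]; open=[(0,7) g=6 f=9, (1,6) g=6 f=7, (2,6) g=5 f=7, (3,6) g=4 f=7, (4,6) g=3 f=7, (7,7) g=1 f=9]; closed=[(1,7), (2,7), (3,7), (4,7), (5,7), (6,7)]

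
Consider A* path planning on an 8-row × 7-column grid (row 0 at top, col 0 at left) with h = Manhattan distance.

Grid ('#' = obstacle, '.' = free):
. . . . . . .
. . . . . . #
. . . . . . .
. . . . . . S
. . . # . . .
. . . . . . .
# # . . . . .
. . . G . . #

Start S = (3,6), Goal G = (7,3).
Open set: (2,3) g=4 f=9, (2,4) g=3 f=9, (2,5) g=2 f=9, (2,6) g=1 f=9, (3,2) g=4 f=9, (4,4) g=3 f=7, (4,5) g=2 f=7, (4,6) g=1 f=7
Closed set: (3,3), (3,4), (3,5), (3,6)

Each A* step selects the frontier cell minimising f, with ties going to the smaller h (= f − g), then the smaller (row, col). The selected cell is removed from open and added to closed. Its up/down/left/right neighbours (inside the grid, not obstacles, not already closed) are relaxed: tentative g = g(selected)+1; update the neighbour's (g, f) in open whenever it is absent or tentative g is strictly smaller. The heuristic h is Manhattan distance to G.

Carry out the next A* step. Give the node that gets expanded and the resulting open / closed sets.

expanded=(4,4); open=[(2,3) g=4 f=9, (2,4) g=3 f=9, (2,5) g=2 f=9, (2,6) g=1 f=9, (3,2) g=4 f=9, (4,5) g=2 f=7, (4,6) g=1 f=7, (5,4) g=4 f=7]; closed=[(3,3), (3,4), (3,5), (3,6), (4,4)]

step 1: expand (4,4) (f=7, h=4) → closed; open now [(2,3) g=4 f=9, (2,4) g=3 f=9, (2,5) g=2 f=9, (2,6) g=1 f=9, (3,2) g=4 f=9, (4,5) g=2 f=7, (4,6) g=1 f=7, (5,4) g=4 f=7]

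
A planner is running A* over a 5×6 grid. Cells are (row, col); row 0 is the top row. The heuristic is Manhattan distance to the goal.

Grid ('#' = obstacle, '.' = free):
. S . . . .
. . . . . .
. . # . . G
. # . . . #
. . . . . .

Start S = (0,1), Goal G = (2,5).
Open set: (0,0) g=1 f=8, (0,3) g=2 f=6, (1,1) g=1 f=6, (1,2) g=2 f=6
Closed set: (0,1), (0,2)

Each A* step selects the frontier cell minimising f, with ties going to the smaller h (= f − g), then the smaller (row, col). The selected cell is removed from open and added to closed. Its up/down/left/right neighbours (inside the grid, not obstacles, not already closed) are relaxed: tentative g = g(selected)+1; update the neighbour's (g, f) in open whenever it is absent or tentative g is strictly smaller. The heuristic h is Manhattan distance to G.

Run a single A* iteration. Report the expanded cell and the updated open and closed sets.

expanded=(0,3); open=[(0,0) g=1 f=8, (0,4) g=3 f=6, (1,1) g=1 f=6, (1,2) g=2 f=6, (1,3) g=3 f=6]; closed=[(0,1), (0,2), (0,3)]

step 1: expand (0,3) (f=6, h=4) → closed; open now [(0,0) g=1 f=8, (0,4) g=3 f=6, (1,1) g=1 f=6, (1,2) g=2 f=6, (1,3) g=3 f=6]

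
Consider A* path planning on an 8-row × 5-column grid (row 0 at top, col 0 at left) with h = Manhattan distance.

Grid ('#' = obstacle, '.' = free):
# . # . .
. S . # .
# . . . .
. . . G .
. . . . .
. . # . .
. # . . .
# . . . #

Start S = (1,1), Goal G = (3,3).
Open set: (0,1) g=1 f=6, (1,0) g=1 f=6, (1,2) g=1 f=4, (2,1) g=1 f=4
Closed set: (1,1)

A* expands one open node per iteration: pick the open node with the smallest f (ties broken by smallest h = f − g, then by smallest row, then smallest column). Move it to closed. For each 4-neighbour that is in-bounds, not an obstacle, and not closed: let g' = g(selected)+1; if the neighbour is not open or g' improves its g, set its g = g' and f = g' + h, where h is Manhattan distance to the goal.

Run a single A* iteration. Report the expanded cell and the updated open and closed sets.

expanded=(1,2); open=[(0,1) g=1 f=6, (1,0) g=1 f=6, (2,1) g=1 f=4, (2,2) g=2 f=4]; closed=[(1,1), (1,2)]

step 1: expand (1,2) (f=4, h=3) → closed; open now [(0,1) g=1 f=6, (1,0) g=1 f=6, (2,1) g=1 f=4, (2,2) g=2 f=4]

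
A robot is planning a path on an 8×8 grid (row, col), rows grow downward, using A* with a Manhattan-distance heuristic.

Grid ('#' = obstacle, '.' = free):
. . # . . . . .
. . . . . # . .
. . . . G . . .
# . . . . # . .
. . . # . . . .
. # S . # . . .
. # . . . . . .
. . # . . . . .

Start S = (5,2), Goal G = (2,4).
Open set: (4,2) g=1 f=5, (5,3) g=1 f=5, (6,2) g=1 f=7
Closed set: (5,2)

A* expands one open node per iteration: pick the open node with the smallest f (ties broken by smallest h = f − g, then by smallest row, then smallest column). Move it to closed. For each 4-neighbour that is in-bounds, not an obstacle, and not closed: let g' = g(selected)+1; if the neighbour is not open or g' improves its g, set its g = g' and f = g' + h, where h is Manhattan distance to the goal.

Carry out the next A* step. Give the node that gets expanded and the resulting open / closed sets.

expanded=(4,2); open=[(3,2) g=2 f=5, (4,1) g=2 f=7, (5,3) g=1 f=5, (6,2) g=1 f=7]; closed=[(4,2), (5,2)]

step 1: expand (4,2) (f=5, h=4) → closed; open now [(3,2) g=2 f=5, (4,1) g=2 f=7, (5,3) g=1 f=5, (6,2) g=1 f=7]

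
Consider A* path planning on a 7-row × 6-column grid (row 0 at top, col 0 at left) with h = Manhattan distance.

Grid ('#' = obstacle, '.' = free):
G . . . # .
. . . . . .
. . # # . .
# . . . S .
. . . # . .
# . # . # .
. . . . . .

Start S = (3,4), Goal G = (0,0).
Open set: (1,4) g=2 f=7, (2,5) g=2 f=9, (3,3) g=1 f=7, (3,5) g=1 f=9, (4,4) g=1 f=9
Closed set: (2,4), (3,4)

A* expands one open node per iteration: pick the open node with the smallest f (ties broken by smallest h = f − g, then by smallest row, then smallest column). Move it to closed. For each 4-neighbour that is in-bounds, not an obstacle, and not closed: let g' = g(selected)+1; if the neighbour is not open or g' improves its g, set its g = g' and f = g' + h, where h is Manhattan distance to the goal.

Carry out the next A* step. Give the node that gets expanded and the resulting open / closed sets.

step 1: expand (1,4) (f=7, h=5) → closed; open now [(1,3) g=3 f=7, (1,5) g=3 f=9, (2,5) g=2 f=9, (3,3) g=1 f=7, (3,5) g=1 f=9, (4,4) g=1 f=9]

expanded=(1,4); open=[(1,3) g=3 f=7, (1,5) g=3 f=9, (2,5) g=2 f=9, (3,3) g=1 f=7, (3,5) g=1 f=9, (4,4) g=1 f=9]; closed=[(1,4), (2,4), (3,4)]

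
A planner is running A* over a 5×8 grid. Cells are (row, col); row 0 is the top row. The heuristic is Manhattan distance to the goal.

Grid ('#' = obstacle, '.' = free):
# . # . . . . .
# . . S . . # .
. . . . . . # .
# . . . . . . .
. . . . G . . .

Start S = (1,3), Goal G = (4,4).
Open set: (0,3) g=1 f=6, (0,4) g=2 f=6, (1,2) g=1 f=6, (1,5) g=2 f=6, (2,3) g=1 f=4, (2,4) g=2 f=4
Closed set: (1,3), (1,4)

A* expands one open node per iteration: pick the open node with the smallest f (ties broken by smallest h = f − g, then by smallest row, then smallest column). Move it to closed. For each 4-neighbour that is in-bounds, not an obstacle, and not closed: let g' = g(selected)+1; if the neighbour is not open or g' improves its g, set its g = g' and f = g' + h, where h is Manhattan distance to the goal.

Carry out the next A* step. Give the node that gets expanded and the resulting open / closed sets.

expanded=(2,4); open=[(0,3) g=1 f=6, (0,4) g=2 f=6, (1,2) g=1 f=6, (1,5) g=2 f=6, (2,3) g=1 f=4, (2,5) g=3 f=6, (3,4) g=3 f=4]; closed=[(1,3), (1,4), (2,4)]

step 1: expand (2,4) (f=4, h=2) → closed; open now [(0,3) g=1 f=6, (0,4) g=2 f=6, (1,2) g=1 f=6, (1,5) g=2 f=6, (2,3) g=1 f=4, (2,5) g=3 f=6, (3,4) g=3 f=4]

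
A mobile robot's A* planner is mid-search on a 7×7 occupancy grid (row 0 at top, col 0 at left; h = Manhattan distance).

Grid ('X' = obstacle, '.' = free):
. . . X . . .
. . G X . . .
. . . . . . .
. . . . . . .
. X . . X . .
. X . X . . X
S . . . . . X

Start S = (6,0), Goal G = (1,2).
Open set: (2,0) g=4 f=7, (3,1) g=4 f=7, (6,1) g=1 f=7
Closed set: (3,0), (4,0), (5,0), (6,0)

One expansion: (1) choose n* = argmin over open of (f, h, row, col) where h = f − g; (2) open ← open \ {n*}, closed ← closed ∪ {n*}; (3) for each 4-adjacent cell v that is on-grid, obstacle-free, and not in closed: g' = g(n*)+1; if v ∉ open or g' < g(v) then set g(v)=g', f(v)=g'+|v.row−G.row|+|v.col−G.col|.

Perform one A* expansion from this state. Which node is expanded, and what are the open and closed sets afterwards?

step 1: expand (2,0) (f=7, h=3) → closed; open now [(1,0) g=5 f=7, (2,1) g=5 f=7, (3,1) g=4 f=7, (6,1) g=1 f=7]

expanded=(2,0); open=[(1,0) g=5 f=7, (2,1) g=5 f=7, (3,1) g=4 f=7, (6,1) g=1 f=7]; closed=[(2,0), (3,0), (4,0), (5,0), (6,0)]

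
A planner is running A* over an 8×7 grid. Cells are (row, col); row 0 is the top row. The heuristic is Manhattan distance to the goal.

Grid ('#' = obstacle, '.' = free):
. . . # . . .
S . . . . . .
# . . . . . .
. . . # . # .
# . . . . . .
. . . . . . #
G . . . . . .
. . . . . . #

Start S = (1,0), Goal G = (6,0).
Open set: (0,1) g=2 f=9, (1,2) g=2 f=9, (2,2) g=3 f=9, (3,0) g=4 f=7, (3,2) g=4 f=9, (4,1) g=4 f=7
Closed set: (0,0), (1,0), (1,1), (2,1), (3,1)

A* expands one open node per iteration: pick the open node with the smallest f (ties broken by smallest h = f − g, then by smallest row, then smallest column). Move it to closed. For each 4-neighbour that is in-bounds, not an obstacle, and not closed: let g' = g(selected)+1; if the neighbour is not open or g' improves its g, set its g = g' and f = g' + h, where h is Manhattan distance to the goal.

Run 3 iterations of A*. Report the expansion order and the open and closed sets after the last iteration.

order=[(3,0) → (4,1) → (5,1)]; open=[(0,1) g=2 f=9, (1,2) g=2 f=9, (2,2) g=3 f=9, (3,2) g=4 f=9, (4,2) g=5 f=9, (5,0) g=6 f=7, (5,2) g=6 f=9, (6,1) g=6 f=7]; closed=[(0,0), (1,0), (1,1), (2,1), (3,0), (3,1), (4,1), (5,1)]

step 1: expand (3,0) (f=7, h=3) → closed; open now [(0,1) g=2 f=9, (1,2) g=2 f=9, (2,2) g=3 f=9, (3,2) g=4 f=9, (4,1) g=4 f=7]
step 2: expand (4,1) (f=7, h=3) → closed; open now [(0,1) g=2 f=9, (1,2) g=2 f=9, (2,2) g=3 f=9, (3,2) g=4 f=9, (4,2) g=5 f=9, (5,1) g=5 f=7]
step 3: expand (5,1) (f=7, h=2) → closed; open now [(0,1) g=2 f=9, (1,2) g=2 f=9, (2,2) g=3 f=9, (3,2) g=4 f=9, (4,2) g=5 f=9, (5,0) g=6 f=7, (5,2) g=6 f=9, (6,1) g=6 f=7]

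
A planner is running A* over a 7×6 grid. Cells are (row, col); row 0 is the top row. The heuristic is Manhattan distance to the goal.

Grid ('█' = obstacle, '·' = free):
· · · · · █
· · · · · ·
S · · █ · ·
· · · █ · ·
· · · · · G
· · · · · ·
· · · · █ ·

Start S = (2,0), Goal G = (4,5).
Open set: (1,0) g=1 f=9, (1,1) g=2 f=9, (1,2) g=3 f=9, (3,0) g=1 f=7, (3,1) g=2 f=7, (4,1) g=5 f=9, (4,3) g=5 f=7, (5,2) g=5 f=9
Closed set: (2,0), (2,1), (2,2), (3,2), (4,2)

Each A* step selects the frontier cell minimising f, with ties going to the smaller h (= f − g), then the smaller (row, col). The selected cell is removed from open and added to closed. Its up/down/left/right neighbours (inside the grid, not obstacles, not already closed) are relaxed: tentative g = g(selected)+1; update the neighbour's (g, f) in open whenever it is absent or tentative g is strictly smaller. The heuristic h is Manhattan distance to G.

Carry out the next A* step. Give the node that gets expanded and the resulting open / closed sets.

step 1: expand (4,3) (f=7, h=2) → closed; open now [(1,0) g=1 f=9, (1,1) g=2 f=9, (1,2) g=3 f=9, (3,0) g=1 f=7, (3,1) g=2 f=7, (4,1) g=5 f=9, (4,4) g=6 f=7, (5,2) g=5 f=9, (5,3) g=6 f=9]

expanded=(4,3); open=[(1,0) g=1 f=9, (1,1) g=2 f=9, (1,2) g=3 f=9, (3,0) g=1 f=7, (3,1) g=2 f=7, (4,1) g=5 f=9, (4,4) g=6 f=7, (5,2) g=5 f=9, (5,3) g=6 f=9]; closed=[(2,0), (2,1), (2,2), (3,2), (4,2), (4,3)]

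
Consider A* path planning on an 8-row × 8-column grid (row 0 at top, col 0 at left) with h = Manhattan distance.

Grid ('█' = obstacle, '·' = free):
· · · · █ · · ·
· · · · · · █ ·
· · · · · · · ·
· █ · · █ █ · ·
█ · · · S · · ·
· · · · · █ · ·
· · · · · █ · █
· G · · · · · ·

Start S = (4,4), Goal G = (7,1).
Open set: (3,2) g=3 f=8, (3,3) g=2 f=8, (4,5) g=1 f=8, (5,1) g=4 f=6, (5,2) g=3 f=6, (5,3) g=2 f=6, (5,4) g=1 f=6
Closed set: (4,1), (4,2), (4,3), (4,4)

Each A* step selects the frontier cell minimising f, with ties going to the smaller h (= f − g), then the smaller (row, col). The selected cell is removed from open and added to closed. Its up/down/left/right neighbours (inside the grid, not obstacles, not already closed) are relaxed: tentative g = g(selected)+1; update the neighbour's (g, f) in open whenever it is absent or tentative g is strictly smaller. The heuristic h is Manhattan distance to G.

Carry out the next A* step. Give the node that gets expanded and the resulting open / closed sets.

step 1: expand (5,1) (f=6, h=2) → closed; open now [(3,2) g=3 f=8, (3,3) g=2 f=8, (4,5) g=1 f=8, (5,0) g=5 f=8, (5,2) g=3 f=6, (5,3) g=2 f=6, (5,4) g=1 f=6, (6,1) g=5 f=6]

expanded=(5,1); open=[(3,2) g=3 f=8, (3,3) g=2 f=8, (4,5) g=1 f=8, (5,0) g=5 f=8, (5,2) g=3 f=6, (5,3) g=2 f=6, (5,4) g=1 f=6, (6,1) g=5 f=6]; closed=[(4,1), (4,2), (4,3), (4,4), (5,1)]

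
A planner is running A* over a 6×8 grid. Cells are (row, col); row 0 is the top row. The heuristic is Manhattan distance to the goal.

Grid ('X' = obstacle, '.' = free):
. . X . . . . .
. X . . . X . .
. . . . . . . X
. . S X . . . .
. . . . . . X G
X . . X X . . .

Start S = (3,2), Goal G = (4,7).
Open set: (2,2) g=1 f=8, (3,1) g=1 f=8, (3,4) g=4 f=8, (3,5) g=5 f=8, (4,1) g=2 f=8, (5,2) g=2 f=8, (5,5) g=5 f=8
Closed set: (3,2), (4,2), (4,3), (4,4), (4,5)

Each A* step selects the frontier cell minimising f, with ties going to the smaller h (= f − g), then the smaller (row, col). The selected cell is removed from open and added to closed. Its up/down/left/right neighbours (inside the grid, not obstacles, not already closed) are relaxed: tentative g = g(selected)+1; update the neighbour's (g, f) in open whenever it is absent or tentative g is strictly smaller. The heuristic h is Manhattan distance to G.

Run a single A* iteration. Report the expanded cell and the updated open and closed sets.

expanded=(3,5); open=[(2,2) g=1 f=8, (2,5) g=6 f=10, (3,1) g=1 f=8, (3,4) g=4 f=8, (3,6) g=6 f=8, (4,1) g=2 f=8, (5,2) g=2 f=8, (5,5) g=5 f=8]; closed=[(3,2), (3,5), (4,2), (4,3), (4,4), (4,5)]

step 1: expand (3,5) (f=8, h=3) → closed; open now [(2,2) g=1 f=8, (2,5) g=6 f=10, (3,1) g=1 f=8, (3,4) g=4 f=8, (3,6) g=6 f=8, (4,1) g=2 f=8, (5,2) g=2 f=8, (5,5) g=5 f=8]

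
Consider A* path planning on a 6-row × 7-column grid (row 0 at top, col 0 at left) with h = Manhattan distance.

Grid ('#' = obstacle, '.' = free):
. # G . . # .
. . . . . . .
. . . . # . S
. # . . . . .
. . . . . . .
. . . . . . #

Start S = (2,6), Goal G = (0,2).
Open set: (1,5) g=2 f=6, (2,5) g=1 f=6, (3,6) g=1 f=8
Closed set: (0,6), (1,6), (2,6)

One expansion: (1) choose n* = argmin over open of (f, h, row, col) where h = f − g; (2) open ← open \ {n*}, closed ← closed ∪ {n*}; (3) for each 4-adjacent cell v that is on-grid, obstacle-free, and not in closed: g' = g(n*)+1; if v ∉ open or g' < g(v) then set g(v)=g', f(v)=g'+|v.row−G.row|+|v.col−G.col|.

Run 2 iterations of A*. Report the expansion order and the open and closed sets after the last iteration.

order=[(1,5) → (1,4)]; open=[(0,4) g=4 f=6, (1,3) g=4 f=6, (2,5) g=1 f=6, (3,6) g=1 f=8]; closed=[(0,6), (1,4), (1,5), (1,6), (2,6)]

step 1: expand (1,5) (f=6, h=4) → closed; open now [(1,4) g=3 f=6, (2,5) g=1 f=6, (3,6) g=1 f=8]
step 2: expand (1,4) (f=6, h=3) → closed; open now [(0,4) g=4 f=6, (1,3) g=4 f=6, (2,5) g=1 f=6, (3,6) g=1 f=8]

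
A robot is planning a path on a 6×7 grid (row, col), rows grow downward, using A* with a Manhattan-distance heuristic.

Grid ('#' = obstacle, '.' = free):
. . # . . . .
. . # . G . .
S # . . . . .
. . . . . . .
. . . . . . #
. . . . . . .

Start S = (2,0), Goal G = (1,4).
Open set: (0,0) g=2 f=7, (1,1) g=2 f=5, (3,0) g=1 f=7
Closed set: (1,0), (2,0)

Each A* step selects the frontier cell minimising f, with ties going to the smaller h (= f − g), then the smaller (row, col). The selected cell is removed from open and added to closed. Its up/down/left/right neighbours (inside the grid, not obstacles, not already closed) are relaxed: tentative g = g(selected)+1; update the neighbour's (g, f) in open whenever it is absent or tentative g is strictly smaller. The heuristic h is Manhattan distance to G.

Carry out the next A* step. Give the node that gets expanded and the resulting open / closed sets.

expanded=(1,1); open=[(0,0) g=2 f=7, (0,1) g=3 f=7, (3,0) g=1 f=7]; closed=[(1,0), (1,1), (2,0)]

step 1: expand (1,1) (f=5, h=3) → closed; open now [(0,0) g=2 f=7, (0,1) g=3 f=7, (3,0) g=1 f=7]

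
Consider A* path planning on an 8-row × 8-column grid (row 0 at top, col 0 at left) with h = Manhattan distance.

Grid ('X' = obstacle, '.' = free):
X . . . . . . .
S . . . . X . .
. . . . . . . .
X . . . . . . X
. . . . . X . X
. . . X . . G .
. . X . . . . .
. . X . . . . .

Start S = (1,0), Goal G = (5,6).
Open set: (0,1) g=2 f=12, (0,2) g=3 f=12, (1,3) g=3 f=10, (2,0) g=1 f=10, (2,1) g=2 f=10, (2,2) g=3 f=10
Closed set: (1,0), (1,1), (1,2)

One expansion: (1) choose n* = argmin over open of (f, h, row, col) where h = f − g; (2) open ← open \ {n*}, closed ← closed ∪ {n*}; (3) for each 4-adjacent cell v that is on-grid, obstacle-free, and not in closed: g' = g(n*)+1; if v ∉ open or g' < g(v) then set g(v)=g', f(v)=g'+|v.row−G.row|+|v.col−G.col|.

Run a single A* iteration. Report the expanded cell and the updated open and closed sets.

expanded=(1,3); open=[(0,1) g=2 f=12, (0,2) g=3 f=12, (0,3) g=4 f=12, (1,4) g=4 f=10, (2,0) g=1 f=10, (2,1) g=2 f=10, (2,2) g=3 f=10, (2,3) g=4 f=10]; closed=[(1,0), (1,1), (1,2), (1,3)]

step 1: expand (1,3) (f=10, h=7) → closed; open now [(0,1) g=2 f=12, (0,2) g=3 f=12, (0,3) g=4 f=12, (1,4) g=4 f=10, (2,0) g=1 f=10, (2,1) g=2 f=10, (2,2) g=3 f=10, (2,3) g=4 f=10]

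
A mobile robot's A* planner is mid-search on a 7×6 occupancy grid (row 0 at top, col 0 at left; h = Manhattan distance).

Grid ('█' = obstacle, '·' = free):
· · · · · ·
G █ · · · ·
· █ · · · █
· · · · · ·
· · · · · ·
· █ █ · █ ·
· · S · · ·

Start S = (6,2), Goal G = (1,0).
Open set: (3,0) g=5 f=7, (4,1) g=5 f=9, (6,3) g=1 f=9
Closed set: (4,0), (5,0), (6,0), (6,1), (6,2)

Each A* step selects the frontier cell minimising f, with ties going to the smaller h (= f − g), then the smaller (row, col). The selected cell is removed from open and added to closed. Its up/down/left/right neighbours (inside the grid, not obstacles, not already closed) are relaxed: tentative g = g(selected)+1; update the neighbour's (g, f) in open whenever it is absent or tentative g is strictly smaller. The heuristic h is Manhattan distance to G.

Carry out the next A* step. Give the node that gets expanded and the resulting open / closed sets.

step 1: expand (3,0) (f=7, h=2) → closed; open now [(2,0) g=6 f=7, (3,1) g=6 f=9, (4,1) g=5 f=9, (6,3) g=1 f=9]

expanded=(3,0); open=[(2,0) g=6 f=7, (3,1) g=6 f=9, (4,1) g=5 f=9, (6,3) g=1 f=9]; closed=[(3,0), (4,0), (5,0), (6,0), (6,1), (6,2)]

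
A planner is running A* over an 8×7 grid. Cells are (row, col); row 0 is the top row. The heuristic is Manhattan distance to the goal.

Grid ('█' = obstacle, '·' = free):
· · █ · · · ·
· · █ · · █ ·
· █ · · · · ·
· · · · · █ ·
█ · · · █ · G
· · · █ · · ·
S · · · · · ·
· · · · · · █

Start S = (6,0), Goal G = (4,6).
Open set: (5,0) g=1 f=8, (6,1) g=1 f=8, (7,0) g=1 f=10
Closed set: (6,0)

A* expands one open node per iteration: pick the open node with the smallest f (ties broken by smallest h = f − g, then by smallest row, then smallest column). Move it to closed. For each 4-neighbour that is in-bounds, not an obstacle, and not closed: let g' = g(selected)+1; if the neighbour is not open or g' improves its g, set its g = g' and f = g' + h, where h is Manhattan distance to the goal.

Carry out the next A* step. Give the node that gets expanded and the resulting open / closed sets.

step 1: expand (5,0) (f=8, h=7) → closed; open now [(5,1) g=2 f=8, (6,1) g=1 f=8, (7,0) g=1 f=10]

expanded=(5,0); open=[(5,1) g=2 f=8, (6,1) g=1 f=8, (7,0) g=1 f=10]; closed=[(5,0), (6,0)]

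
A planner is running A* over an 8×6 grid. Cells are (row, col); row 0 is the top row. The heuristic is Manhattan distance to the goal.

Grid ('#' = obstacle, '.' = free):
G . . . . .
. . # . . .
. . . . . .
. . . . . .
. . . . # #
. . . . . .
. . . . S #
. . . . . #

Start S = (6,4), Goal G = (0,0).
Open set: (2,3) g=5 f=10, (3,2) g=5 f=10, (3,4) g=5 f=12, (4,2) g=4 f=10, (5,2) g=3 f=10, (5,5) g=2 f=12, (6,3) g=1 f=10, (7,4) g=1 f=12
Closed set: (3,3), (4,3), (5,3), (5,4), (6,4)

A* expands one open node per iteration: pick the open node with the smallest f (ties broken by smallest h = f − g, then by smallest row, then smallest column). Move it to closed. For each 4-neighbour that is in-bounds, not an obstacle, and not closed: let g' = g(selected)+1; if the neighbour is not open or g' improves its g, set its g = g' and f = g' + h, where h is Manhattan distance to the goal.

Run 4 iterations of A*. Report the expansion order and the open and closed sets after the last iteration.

step 1: expand (2,3) (f=10, h=5) → closed; open now [(1,3) g=6 f=10, (2,2) g=6 f=10, (2,4) g=6 f=12, (3,2) g=5 f=10, (3,4) g=5 f=12, (4,2) g=4 f=10, (5,2) g=3 f=10, (5,5) g=2 f=12, (6,3) g=1 f=10, (7,4) g=1 f=12]
step 2: expand (1,3) (f=10, h=4) → closed; open now [(0,3) g=7 f=10, (1,4) g=7 f=12, (2,2) g=6 f=10, (2,4) g=6 f=12, (3,2) g=5 f=10, (3,4) g=5 f=12, (4,2) g=4 f=10, (5,2) g=3 f=10, (5,5) g=2 f=12, (6,3) g=1 f=10, (7,4) g=1 f=12]
step 3: expand (0,3) (f=10, h=3) → closed; open now [(0,2) g=8 f=10, (0,4) g=8 f=12, (1,4) g=7 f=12, (2,2) g=6 f=10, (2,4) g=6 f=12, (3,2) g=5 f=10, (3,4) g=5 f=12, (4,2) g=4 f=10, (5,2) g=3 f=10, (5,5) g=2 f=12, (6,3) g=1 f=10, (7,4) g=1 f=12]
step 4: expand (0,2) (f=10, h=2) → closed; open now [(0,1) g=9 f=10, (0,4) g=8 f=12, (1,4) g=7 f=12, (2,2) g=6 f=10, (2,4) g=6 f=12, (3,2) g=5 f=10, (3,4) g=5 f=12, (4,2) g=4 f=10, (5,2) g=3 f=10, (5,5) g=2 f=12, (6,3) g=1 f=10, (7,4) g=1 f=12]

order=[(2,3) → (1,3) → (0,3) → (0,2)]; open=[(0,1) g=9 f=10, (0,4) g=8 f=12, (1,4) g=7 f=12, (2,2) g=6 f=10, (2,4) g=6 f=12, (3,2) g=5 f=10, (3,4) g=5 f=12, (4,2) g=4 f=10, (5,2) g=3 f=10, (5,5) g=2 f=12, (6,3) g=1 f=10, (7,4) g=1 f=12]; closed=[(0,2), (0,3), (1,3), (2,3), (3,3), (4,3), (5,3), (5,4), (6,4)]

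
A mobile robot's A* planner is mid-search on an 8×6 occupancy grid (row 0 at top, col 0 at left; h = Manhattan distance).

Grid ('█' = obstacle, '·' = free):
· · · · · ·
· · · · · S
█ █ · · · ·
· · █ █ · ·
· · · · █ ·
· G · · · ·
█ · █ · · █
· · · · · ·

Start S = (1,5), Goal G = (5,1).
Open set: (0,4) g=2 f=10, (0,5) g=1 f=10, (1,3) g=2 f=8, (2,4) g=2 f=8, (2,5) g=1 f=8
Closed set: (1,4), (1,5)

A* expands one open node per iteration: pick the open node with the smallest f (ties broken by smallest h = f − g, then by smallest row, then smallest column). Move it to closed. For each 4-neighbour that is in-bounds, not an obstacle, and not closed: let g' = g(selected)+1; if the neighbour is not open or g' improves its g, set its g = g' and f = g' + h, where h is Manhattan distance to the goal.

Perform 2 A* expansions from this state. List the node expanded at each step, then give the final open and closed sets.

step 1: expand (1,3) (f=8, h=6) → closed; open now [(0,3) g=3 f=10, (0,4) g=2 f=10, (0,5) g=1 f=10, (1,2) g=3 f=8, (2,3) g=3 f=8, (2,4) g=2 f=8, (2,5) g=1 f=8]
step 2: expand (1,2) (f=8, h=5) → closed; open now [(0,2) g=4 f=10, (0,3) g=3 f=10, (0,4) g=2 f=10, (0,5) g=1 f=10, (1,1) g=4 f=8, (2,2) g=4 f=8, (2,3) g=3 f=8, (2,4) g=2 f=8, (2,5) g=1 f=8]

order=[(1,3) → (1,2)]; open=[(0,2) g=4 f=10, (0,3) g=3 f=10, (0,4) g=2 f=10, (0,5) g=1 f=10, (1,1) g=4 f=8, (2,2) g=4 f=8, (2,3) g=3 f=8, (2,4) g=2 f=8, (2,5) g=1 f=8]; closed=[(1,2), (1,3), (1,4), (1,5)]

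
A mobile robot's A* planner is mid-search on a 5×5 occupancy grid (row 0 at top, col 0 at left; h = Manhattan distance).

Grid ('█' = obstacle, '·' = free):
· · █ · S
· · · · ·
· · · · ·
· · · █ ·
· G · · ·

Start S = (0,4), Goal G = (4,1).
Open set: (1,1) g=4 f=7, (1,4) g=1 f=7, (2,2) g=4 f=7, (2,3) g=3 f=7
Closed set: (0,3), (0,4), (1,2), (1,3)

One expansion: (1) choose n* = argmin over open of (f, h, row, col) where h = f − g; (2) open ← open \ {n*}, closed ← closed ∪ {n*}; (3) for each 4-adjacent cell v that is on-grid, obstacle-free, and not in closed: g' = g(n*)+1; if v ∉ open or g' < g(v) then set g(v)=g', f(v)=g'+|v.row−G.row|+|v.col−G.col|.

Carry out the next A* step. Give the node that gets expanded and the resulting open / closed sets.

step 1: expand (1,1) (f=7, h=3) → closed; open now [(0,1) g=5 f=9, (1,0) g=5 f=9, (1,4) g=1 f=7, (2,1) g=5 f=7, (2,2) g=4 f=7, (2,3) g=3 f=7]

expanded=(1,1); open=[(0,1) g=5 f=9, (1,0) g=5 f=9, (1,4) g=1 f=7, (2,1) g=5 f=7, (2,2) g=4 f=7, (2,3) g=3 f=7]; closed=[(0,3), (0,4), (1,1), (1,2), (1,3)]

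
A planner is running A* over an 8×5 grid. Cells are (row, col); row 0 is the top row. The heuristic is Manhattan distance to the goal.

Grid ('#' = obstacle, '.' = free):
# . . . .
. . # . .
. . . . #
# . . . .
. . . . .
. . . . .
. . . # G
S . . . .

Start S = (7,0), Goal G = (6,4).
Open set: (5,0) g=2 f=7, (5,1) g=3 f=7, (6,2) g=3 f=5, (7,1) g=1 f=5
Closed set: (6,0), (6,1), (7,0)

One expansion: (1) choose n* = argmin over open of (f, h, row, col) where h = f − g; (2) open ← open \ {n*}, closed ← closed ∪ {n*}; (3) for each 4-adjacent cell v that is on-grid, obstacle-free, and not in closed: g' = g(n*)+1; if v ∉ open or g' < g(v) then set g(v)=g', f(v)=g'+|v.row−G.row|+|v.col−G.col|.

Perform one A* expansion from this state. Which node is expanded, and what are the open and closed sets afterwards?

expanded=(6,2); open=[(5,0) g=2 f=7, (5,1) g=3 f=7, (5,2) g=4 f=7, (7,1) g=1 f=5, (7,2) g=4 f=7]; closed=[(6,0), (6,1), (6,2), (7,0)]

step 1: expand (6,2) (f=5, h=2) → closed; open now [(5,0) g=2 f=7, (5,1) g=3 f=7, (5,2) g=4 f=7, (7,1) g=1 f=5, (7,2) g=4 f=7]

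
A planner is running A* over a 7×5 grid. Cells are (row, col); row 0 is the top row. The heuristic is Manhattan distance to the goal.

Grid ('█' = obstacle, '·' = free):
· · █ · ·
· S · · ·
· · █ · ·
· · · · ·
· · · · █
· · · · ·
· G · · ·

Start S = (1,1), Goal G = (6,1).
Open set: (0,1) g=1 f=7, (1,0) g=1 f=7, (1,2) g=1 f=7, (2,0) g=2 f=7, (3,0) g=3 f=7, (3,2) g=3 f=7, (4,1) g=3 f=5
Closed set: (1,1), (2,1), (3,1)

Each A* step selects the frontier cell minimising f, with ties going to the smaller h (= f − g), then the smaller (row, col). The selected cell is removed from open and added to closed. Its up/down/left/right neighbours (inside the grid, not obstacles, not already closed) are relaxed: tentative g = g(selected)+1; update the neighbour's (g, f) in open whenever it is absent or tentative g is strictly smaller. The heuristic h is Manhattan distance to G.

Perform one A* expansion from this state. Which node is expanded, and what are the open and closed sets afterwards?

expanded=(4,1); open=[(0,1) g=1 f=7, (1,0) g=1 f=7, (1,2) g=1 f=7, (2,0) g=2 f=7, (3,0) g=3 f=7, (3,2) g=3 f=7, (4,0) g=4 f=7, (4,2) g=4 f=7, (5,1) g=4 f=5]; closed=[(1,1), (2,1), (3,1), (4,1)]

step 1: expand (4,1) (f=5, h=2) → closed; open now [(0,1) g=1 f=7, (1,0) g=1 f=7, (1,2) g=1 f=7, (2,0) g=2 f=7, (3,0) g=3 f=7, (3,2) g=3 f=7, (4,0) g=4 f=7, (4,2) g=4 f=7, (5,1) g=4 f=5]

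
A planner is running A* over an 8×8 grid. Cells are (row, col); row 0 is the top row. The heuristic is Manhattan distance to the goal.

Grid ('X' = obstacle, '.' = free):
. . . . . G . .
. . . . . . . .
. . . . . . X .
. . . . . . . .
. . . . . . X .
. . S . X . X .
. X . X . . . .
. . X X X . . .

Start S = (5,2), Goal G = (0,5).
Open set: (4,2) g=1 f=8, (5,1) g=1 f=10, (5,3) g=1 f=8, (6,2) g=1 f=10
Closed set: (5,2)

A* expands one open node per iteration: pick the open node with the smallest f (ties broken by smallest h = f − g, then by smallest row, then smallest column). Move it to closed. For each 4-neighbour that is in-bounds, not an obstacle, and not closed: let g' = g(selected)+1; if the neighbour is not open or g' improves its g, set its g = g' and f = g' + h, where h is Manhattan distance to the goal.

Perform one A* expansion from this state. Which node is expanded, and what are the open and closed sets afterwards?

expanded=(4,2); open=[(3,2) g=2 f=8, (4,1) g=2 f=10, (4,3) g=2 f=8, (5,1) g=1 f=10, (5,3) g=1 f=8, (6,2) g=1 f=10]; closed=[(4,2), (5,2)]

step 1: expand (4,2) (f=8, h=7) → closed; open now [(3,2) g=2 f=8, (4,1) g=2 f=10, (4,3) g=2 f=8, (5,1) g=1 f=10, (5,3) g=1 f=8, (6,2) g=1 f=10]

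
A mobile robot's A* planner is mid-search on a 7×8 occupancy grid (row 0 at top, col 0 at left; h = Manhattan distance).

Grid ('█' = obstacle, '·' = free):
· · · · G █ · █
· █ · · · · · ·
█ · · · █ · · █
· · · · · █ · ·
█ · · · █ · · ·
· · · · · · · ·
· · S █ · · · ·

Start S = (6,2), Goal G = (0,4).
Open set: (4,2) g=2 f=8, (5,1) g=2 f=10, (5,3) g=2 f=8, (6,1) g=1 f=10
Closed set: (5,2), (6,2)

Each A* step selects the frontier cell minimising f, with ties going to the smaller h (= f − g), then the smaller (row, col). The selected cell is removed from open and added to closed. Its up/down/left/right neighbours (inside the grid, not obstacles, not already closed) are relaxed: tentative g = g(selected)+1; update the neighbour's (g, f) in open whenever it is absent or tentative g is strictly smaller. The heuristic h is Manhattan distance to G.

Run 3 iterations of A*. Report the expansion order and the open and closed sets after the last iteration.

step 1: expand (4,2) (f=8, h=6) → closed; open now [(3,2) g=3 f=8, (4,1) g=3 f=10, (4,3) g=3 f=8, (5,1) g=2 f=10, (5,3) g=2 f=8, (6,1) g=1 f=10]
step 2: expand (3,2) (f=8, h=5) → closed; open now [(2,2) g=4 f=8, (3,1) g=4 f=10, (3,3) g=4 f=8, (4,1) g=3 f=10, (4,3) g=3 f=8, (5,1) g=2 f=10, (5,3) g=2 f=8, (6,1) g=1 f=10]
step 3: expand (2,2) (f=8, h=4) → closed; open now [(1,2) g=5 f=8, (2,1) g=5 f=10, (2,3) g=5 f=8, (3,1) g=4 f=10, (3,3) g=4 f=8, (4,1) g=3 f=10, (4,3) g=3 f=8, (5,1) g=2 f=10, (5,3) g=2 f=8, (6,1) g=1 f=10]

order=[(4,2) → (3,2) → (2,2)]; open=[(1,2) g=5 f=8, (2,1) g=5 f=10, (2,3) g=5 f=8, (3,1) g=4 f=10, (3,3) g=4 f=8, (4,1) g=3 f=10, (4,3) g=3 f=8, (5,1) g=2 f=10, (5,3) g=2 f=8, (6,1) g=1 f=10]; closed=[(2,2), (3,2), (4,2), (5,2), (6,2)]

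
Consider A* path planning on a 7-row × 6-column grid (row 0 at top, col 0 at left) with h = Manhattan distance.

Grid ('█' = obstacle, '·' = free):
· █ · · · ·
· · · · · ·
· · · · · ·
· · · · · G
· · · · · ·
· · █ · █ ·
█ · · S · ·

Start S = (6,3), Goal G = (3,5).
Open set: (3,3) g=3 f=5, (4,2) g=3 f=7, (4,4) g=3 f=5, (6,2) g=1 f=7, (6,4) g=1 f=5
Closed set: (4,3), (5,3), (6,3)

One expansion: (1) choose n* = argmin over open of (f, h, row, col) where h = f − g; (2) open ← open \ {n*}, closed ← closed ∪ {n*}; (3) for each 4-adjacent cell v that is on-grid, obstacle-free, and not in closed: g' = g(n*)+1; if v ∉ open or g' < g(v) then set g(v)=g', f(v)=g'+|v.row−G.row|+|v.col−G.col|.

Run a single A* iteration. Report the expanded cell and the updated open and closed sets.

expanded=(3,3); open=[(2,3) g=4 f=7, (3,2) g=4 f=7, (3,4) g=4 f=5, (4,2) g=3 f=7, (4,4) g=3 f=5, (6,2) g=1 f=7, (6,4) g=1 f=5]; closed=[(3,3), (4,3), (5,3), (6,3)]

step 1: expand (3,3) (f=5, h=2) → closed; open now [(2,3) g=4 f=7, (3,2) g=4 f=7, (3,4) g=4 f=5, (4,2) g=3 f=7, (4,4) g=3 f=5, (6,2) g=1 f=7, (6,4) g=1 f=5]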